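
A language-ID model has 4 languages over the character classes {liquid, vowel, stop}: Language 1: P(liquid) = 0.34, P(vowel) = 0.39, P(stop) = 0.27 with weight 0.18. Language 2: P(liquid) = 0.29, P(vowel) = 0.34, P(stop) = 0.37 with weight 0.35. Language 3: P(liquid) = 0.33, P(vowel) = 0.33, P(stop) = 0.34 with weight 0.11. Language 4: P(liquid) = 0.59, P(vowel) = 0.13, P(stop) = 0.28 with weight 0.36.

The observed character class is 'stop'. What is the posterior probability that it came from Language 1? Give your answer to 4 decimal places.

P(component k | x) = π_k·f_k(x) / marginal(x), where marginal(x) = Σ_j π_j·f_j(x).
Evaluate each component's likelihood at the observed value:
  L_1 = P(stop | comp) = 0.27
  L_2 = P(stop | comp) = 0.37
  L_3 = P(stop | comp) = 0.34
  L_4 = P(stop | comp) = 0.28
Multiply by the mixture weights:
  π_1·L_1 = 0.18 × 0.27 = 0.0486
  π_2·L_2 = 0.35 × 0.37 = 0.1295
  π_3·L_3 = 0.11 × 0.34 = 0.0374
  π_4·L_4 = 0.36 × 0.28 = 0.1008
Evidence: 0.0486 + 0.1295 + 0.0374 + 0.1008 = 0.3163
P(Language 1 | x) ≈ 0.1537

0.1537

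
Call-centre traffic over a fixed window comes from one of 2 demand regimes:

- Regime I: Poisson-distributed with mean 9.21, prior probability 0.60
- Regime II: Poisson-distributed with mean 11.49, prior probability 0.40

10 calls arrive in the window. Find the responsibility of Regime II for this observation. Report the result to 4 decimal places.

0.3838

By Bayes' theorem, P(k | x) = P(Z=k) f_k(x) / Σ_j P(Z=j) f_j(x).
Evaluate each component's likelihood at the observed value:
  L_I = e^(−9.21)·9.21^10/10! = 0.121055
  L_II = e^(−11.49)·11.49^10/10! = 0.113082
Weight by the priors:
  P(Z=I)·L_I = 0.60 × 0.121055 = 0.0726327
  P(Z=II)·L_II = 0.40 × 0.113082 = 0.0452328
Sum: 0.0726327 + 0.0452328 = 0.117866
P(Regime II | the observation) = 0.0452328 / 0.117866 ≈ 0.3838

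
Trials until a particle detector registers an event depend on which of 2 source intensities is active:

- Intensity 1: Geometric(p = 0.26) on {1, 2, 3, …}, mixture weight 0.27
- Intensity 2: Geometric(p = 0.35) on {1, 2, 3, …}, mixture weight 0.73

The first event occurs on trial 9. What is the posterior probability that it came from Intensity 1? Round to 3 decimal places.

Posterior ∝ prior × likelihood, so P(k | x) ∝ π_k f_k(x); normalise over all components.
Component likelihoods at x = 9:
  L_1 = 0.26·(1−0.26)^8 = 0.26·0.0899195 = 0.0233791
  L_2 = 0.35·(1−0.35)^8 = 0.35·0.0318645 = 0.0111526
Unnormalised posteriors:
  π_1·L_1 = 0.27 × 0.0233791 = 0.00631235
  π_2·L_2 = 0.73 × 0.0111526 = 0.00814137
Normaliser: 0.00631235 + 0.00814137 = 0.0144537
P(Intensity 1 | x) ≈ 0.437

0.437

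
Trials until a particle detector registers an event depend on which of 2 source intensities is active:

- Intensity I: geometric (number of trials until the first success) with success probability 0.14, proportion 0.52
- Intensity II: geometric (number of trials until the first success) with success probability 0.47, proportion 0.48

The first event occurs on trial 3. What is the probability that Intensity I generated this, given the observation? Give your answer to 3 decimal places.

By Bayes' theorem, P(k | x) = P(Z=k) f_k(x) / Σ_j P(Z=j) f_j(x).
Evaluate each component's likelihood at the observed value:
  f_I = 0.14·(1−0.14)^2 = 0.14·0.7396 = 0.103544
  f_II = 0.47·(1−0.47)^2 = 0.47·0.2809 = 0.132023
Unnormalised posteriors:
  P(Z=I)·f_I = 0.52 × 0.103544 = 0.0538429
  P(Z=II)·f_II = 0.48 × 0.132023 = 0.063371
Marginal: 0.0538429 + 0.063371 = 0.117214
P(Intensity I | x) ≈ 0.459

0.459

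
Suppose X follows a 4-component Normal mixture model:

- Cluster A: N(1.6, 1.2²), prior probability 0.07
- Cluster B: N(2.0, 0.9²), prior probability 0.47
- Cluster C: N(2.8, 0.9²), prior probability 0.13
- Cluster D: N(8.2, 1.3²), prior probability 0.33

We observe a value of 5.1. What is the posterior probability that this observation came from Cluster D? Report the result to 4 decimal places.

0.6567

Posterior ∝ prior × likelihood, so P(k | x) ∝ w_k f_k(x); normalise over all components.
Component likelihoods at x = 5.1:
  L_A = (1/(1.2·√(2π)))·exp(−(5.1−1.6)²/(2·1.2²)) = 0.332452·exp(-4.25347) = 0.00472573
  L_B = (1/(0.9·√(2π)))·exp(−(5.1−2.0)²/(2·0.9²)) = 0.443269·exp(-5.93210) = 0.00117595
  L_C = (1/(0.9·√(2π)))·exp(−(5.1−2.8)²/(2·0.9²)) = 0.443269·exp(-3.26543) = 0.0169242
  L_D = (1/(1.3·√(2π)))·exp(−(5.1−8.2)²/(2·1.3²)) = 0.306879·exp(-2.84320) = 0.0178724
Prior × likelihood for each component:
  w_A·L_A = 0.07 × 0.00472573 = 0.000330801
  w_B·L_B = 0.47 × 0.00117595 = 0.000552698
  w_C·L_C = 0.13 × 0.0169242 = 0.00220015
  w_D·L_D = 0.33 × 0.0178724 = 0.00589789
Denominator: 0.000330801 + 0.000552698 + 0.00220015 + 0.00589789 = 0.00898154
P(Cluster D | the observation) ≈ 0.6567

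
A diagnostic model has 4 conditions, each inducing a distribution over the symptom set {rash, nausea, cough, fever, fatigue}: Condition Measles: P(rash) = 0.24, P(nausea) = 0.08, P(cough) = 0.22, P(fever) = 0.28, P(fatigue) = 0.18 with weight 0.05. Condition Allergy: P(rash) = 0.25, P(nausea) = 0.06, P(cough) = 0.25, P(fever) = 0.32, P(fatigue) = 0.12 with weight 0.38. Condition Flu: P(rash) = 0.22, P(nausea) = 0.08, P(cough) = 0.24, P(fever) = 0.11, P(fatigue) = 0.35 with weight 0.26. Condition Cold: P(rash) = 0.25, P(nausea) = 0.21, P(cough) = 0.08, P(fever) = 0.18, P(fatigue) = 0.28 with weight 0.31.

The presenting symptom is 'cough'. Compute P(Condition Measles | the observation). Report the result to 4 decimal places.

Posterior ∝ prior × likelihood, so P(k | x) ∝ π_k f_k(x); normalise over all components.
Evaluate each component's likelihood at the observed value:
  p_Measles = 0.22
  p_Allergy = 0.25
  p_Flu = 0.24
  p_Cold = 0.08
Multiply by the mixture weights:
  π_Measles·p_Measles = 0.05 × 0.22 = 0.011
  π_Allergy·p_Allergy = 0.38 × 0.25 = 0.095
  π_Flu·p_Flu = 0.26 × 0.24 = 0.0624
  π_Cold·p_Cold = 0.31 × 0.08 = 0.0248
Normaliser: 0.011 + 0.095 + 0.0624 + 0.0248 = 0.1932
P(Condition Measles | x) = 0.011 / 0.1932 ≈ 0.0569

0.0569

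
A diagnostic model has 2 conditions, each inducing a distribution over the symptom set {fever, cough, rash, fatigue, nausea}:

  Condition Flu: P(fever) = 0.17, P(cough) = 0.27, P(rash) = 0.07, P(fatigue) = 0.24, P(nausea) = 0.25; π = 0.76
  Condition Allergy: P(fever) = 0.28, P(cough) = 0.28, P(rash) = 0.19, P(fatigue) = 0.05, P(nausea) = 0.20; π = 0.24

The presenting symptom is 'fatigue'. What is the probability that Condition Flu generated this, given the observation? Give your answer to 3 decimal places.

By Bayes' theorem, P(k | x) = π_k f_k(x) / Σ_j π_j f_j(x).
Evaluate each component's likelihood at the observed value:
  f_Flu = 0.24
  f_Allergy = 0.05
Multiply by the mixture weights:
  π_Flu·f_Flu = 0.76 × 0.24 = 0.1824
  π_Allergy·f_Allergy = 0.24 × 0.05 = 0.012
Marginal: 0.1824 + 0.012 = 0.1944
Responsibility of Condition Flu: 0.1824 / 0.1944 ≈ 0.938

0.938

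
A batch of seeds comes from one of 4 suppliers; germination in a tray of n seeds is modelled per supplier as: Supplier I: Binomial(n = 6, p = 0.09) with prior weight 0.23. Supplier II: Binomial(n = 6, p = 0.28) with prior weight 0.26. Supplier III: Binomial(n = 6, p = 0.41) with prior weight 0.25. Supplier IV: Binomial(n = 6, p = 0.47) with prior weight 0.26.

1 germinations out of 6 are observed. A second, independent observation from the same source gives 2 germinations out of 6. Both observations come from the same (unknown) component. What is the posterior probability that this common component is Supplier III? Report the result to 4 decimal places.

0.2460

Posterior ∝ prior × likelihood, so P(k | x) ∝ π_k f_k(x); normalise over all components.
Since both observations come from the same component, the likelihood for component k is f_k(x₁)·f_k(x₂).
  p_I = [C(6,1)·0.09^1·0.91^5 = 6·0.09·0.624032 = 0.336977] × [0.0833186] = 0.0280765
  p_II = [C(6,1)·0.28^1·0.72^5 = 6·0.28·0.193492 = 0.325066] × [0.316037] = 0.102733
  p_III = [C(6,1)·0.41^1·0.59^5 = 6·0.41·0.0714924 = 0.175871] × [0.305539] = 0.0537356
  p_IV = [C(6,1)·0.47^1·0.53^5 = 6·0.47·0.0418195 = 0.117931] × [0.261451] = 0.0308332
Prior × likelihood for each component:
  π_I·p_I = 0.23 × 0.0280765 = 0.00645759
  π_II·p_II = 0.26 × 0.102733 = 0.0267105
  π_III·p_III = 0.25 × 0.0537356 = 0.0134339
  π_IV·p_IV = 0.26 × 0.0308332 = 0.00801664
Marginal: 0.00645759 + 0.0267105 + 0.0134339 + 0.00801664 = 0.0546187
P(Supplier III | data) ≈ 0.2460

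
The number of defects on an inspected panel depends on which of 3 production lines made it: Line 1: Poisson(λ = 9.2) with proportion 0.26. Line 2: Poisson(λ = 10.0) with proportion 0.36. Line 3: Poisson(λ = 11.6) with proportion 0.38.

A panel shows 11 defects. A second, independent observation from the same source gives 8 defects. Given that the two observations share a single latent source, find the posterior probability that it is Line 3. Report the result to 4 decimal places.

The responsibility of component k is P(Z=k) f_k(x) divided by Σ_j P(Z=j) f_j(x).
Since both observations come from the same component, the likelihood for component k is f_k(x₁)·f_k(x₂).
  f_1 = [e^(−9.2)·9.2^11/11! = 0.101158] × [0.128609] = 0.0130099
  f_2 = [e^(−10.0)·10.0^11/11! = 0.113736] × [0.112599] = 0.0128066
  f_3 = [e^(−11.6)·11.6^11/11! = 0.117508] × [0.0745294] = 0.00875777
Multiply by the mixture weights:
  P(Z=1)·f_1 = 0.26 × 0.0130099 = 0.00338257
  P(Z=2)·f_2 = 0.36 × 0.0128066 = 0.00461038
  P(Z=3)·f_3 = 0.38 × 0.00875777 = 0.00332795
Normaliser: 0.00338257 + 0.00461038 + 0.00332795 = 0.0113209
So the posterior for Line 3 is 0.00332795 / 0.0113209 ≈ 0.2940.

0.2940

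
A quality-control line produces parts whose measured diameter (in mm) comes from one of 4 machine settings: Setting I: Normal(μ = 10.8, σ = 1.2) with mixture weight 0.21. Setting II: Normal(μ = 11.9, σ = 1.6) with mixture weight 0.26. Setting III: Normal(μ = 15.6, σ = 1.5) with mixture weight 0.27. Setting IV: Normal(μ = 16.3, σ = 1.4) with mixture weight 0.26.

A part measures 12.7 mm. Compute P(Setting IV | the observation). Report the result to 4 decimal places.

0.0299

Posterior ∝ prior × likelihood, so P(k | x) ∝ w_k f_k(x); normalise over all components.
Component likelihoods at x = 12.7 mm:
  L_I = (1/(1.2·√(2π)))·exp(−(12.7−10.8)²/(2·1.2²)) = 0.332452·exp(-1.25347) = 0.0949189
  L_II = (1/(1.6·√(2π)))·exp(−(12.7−11.9)²/(2·1.6²)) = 0.249339·exp(-0.12500) = 0.220041
  L_III = (1/(1.5·√(2π)))·exp(−(12.7−15.6)²/(2·1.5²)) = 0.265962·exp(-1.86889) = 0.0410365
  L_IV = (1/(1.4·√(2π)))·exp(−(12.7−16.3)²/(2·1.4²)) = 0.284959·exp(-3.30612) = 0.010446
Multiply by the mixture weights:
  w_I·L_I = 0.21 × 0.0949189 = 0.019933
  w_II·L_II = 0.26 × 0.220041 = 0.0572106
  w_III·L_III = 0.27 × 0.0410365 = 0.0110799
  w_IV·L_IV = 0.26 × 0.010446 = 0.00271597
Normaliser: 0.019933 + 0.0572106 + 0.0110799 + 0.00271597 = 0.0909394
So the posterior for Setting IV is 0.00271597 / 0.0909394 ≈ 0.0299.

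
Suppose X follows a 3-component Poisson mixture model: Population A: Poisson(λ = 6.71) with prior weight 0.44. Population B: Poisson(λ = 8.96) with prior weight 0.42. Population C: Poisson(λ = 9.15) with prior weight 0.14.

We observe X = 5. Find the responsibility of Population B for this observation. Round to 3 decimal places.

P(component k | x) = π_k·f_k(x) / marginal(x), where marginal(x) = Σ_j π_j·f_j(x).
Poisson probabilities:
  L_A = e^(−6.71)·6.71^5/5! = 0.138139
  L_B = e^(−8.96)·8.96^5/5! = 0.0618131
  L_C = e^(−9.15)·9.15^5/5! = 0.0567714
Multiply by the mixture weights:
  π_A·L_A = 0.44 × 0.138139 = 0.060781
  π_B·L_B = 0.42 × 0.0618131 = 0.0259615
  π_C·L_C = 0.14 × 0.0567714 = 0.007948
Marginal: 0.060781 + 0.0259615 + 0.007948 = 0.0946905
P(Population B | data) = 0.0259615 / 0.0946905 ≈ 0.274

0.274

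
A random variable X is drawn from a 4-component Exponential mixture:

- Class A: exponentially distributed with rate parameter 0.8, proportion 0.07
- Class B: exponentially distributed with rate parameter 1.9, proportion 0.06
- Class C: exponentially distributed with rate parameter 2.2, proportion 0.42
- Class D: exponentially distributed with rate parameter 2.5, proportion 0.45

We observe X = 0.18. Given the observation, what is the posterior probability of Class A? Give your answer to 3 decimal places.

Posterior ∝ prior × likelihood, so P(k | x) ∝ P(Z=k) f_k(x); normalise over all components.
Exponential densities:
  L_A = 0.69271
  L_B = 1.34966
  L_C = 1.48061
  L_D = 1.59407
Prior × likelihood for each component:
  P(Z=A)·L_A = 0.07 × 0.69271 = 0.0484897
  P(Z=B)·L_B = 0.06 × 1.34966 = 0.0809797
  P(Z=C)·L_C = 0.42 × 1.48061 = 0.621858
  P(Z=D)·L_D = 0.45 × 1.59407 = 0.717332
Denominator: 0.0484897 + 0.0809797 + 0.621858 + 0.717332 = 1.46866
Responsibility of Class A: 0.0484897 / 1.46866 ≈ 0.033

0.033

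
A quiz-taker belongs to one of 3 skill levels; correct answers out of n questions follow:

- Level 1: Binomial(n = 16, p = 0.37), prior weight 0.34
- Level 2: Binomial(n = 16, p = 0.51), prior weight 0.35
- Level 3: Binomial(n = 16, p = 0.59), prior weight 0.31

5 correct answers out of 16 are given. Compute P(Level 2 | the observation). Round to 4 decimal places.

The responsibility of component k is π_k f_k(x) divided by Σ_j π_j f_j(x).
Binomial probabilities:
  p_1 = 0.187948
  p_2 = 0.0589238
  p_3 = 0.0171856
Weight by the priors:
  π_1·p_1 = 0.34 × 0.187948 = 0.0639023
  π_2·p_2 = 0.35 × 0.0589238 = 0.0206233
  π_3·p_3 = 0.31 × 0.0171856 = 0.00532754
Normaliser: 0.0639023 + 0.0206233 + 0.00532754 = 0.0898531
P(Level 2 | 5 correct answers out of 16) = 0.0206233 / 0.0898531 ≈ 0.2295

0.2295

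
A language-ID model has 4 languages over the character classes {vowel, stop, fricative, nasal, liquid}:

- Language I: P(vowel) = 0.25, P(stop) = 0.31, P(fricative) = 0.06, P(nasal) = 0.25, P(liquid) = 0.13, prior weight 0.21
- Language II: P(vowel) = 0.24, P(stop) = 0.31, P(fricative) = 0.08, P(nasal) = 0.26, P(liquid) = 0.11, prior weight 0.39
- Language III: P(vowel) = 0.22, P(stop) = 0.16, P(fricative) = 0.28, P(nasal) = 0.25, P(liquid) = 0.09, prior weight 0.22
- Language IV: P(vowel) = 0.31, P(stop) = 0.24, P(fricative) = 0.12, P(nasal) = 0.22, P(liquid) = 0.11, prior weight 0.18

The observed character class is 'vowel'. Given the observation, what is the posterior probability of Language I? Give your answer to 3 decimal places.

Apply Bayes' rule: the posterior for each component is proportional to its prior times its likelihood at x.
Categorical probabilities:
  f_I = P(vowel | comp) = 0.25
  f_II = P(vowel | comp) = 0.24
  f_III = P(vowel | comp) = 0.22
  f_IV = P(vowel | comp) = 0.31
Prior × likelihood for each component:
  π_I·f_I = 0.21 × 0.25 = 0.0525
  π_II·f_II = 0.39 × 0.24 = 0.0936
  π_III·f_III = 0.22 × 0.22 = 0.0484
  π_IV·f_IV = 0.18 × 0.31 = 0.0558
Denominator: 0.0525 + 0.0936 + 0.0484 + 0.0558 = 0.2503
Responsibility of Language I: 0.0525 / 0.2503 ≈ 0.210

0.210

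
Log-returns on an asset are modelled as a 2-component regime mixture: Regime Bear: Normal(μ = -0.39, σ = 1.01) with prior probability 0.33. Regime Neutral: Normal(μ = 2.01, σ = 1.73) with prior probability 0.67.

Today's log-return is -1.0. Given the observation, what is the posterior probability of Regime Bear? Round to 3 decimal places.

P(component k | x) = π_k·f_k(x) / marginal(x), where marginal(x) = Σ_j π_j·f_j(x).
Component likelihoods at x = -1.0:
  p_Bear = 0.32914
  p_Neutral = 0.0507594
Weight by the priors:
  π_Bear·p_Bear = 0.33 × 0.32914 = 0.108616
  π_Neutral·p_Neutral = 0.67 × 0.0507594 = 0.0340088
Sum: 0.108616 + 0.0340088 = 0.142625
P(Regime Bear | data) = 0.108616 / 0.142625 ≈ 0.762

0.762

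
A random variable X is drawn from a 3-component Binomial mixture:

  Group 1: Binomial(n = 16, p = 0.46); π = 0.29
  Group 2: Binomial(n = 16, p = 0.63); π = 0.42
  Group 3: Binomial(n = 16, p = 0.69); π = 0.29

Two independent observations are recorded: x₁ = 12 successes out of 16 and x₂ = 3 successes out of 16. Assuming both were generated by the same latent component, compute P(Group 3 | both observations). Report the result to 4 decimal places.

0.0270

The responsibility of component k is π_k f_k(x) divided by Σ_j π_j f_j(x).
Since both observations come from the same component, the likelihood for component k is f_k(x₁)·f_k(x₂).
  p_1 = [0.0138912] × [0.0180959] = 0.000251374
  p_2 = [0.133341] × [0.000341061] = 4.54775e-05
  p_3 = [0.195752] × [4.49197e-05] = 8.79315e-06
Multiply by the mixture weights:
  π_1·p_1 = 0.29 × 0.000251374 = 7.28985e-05
  π_2·p_2 = 0.42 × 4.54775e-05 = 1.91006e-05
  π_3·p_3 = 0.29 × 8.79315e-06 = 2.55001e-06
Evidence: 7.28985e-05 + 1.91006e-05 + 2.55001e-06 = 9.45491e-05
So the posterior for Group 3 is 2.55001e-06 / 9.45491e-05 ≈ 0.0270.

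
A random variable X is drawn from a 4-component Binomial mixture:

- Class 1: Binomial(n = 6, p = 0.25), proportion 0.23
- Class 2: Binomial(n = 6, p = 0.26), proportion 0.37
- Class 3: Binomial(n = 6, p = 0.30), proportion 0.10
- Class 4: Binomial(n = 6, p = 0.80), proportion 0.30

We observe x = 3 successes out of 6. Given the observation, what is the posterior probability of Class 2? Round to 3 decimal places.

0.418

Posterior ∝ prior × likelihood, so P(k | x) ∝ P(Z=k) f_k(x); normalise over all components.
Binomial probabilities:
  f_1 = C(6,3)·0.25^3·0.75^3 = 20·0.015625·0.421875 = 0.131836
  f_2 = C(6,3)·0.26^3·0.74^3 = 20·0.017576·0.405224 = 0.142444
  f_3 = C(6,3)·0.30^3·0.70^3 = 20·0.027·0.343 = 0.18522
  f_4 = C(6,3)·0.80^3·0.20^3 = 20·0.512·0.008 = 0.08192
Prior × likelihood for each component:
  P(Z=1)·f_1 = 0.23 × 0.131836 = 0.0303223
  P(Z=2)·f_2 = 0.37 × 0.142444 = 0.0527044
  P(Z=3)·f_3 = 0.10 × 0.18522 = 0.018522
  P(Z=4)·f_4 = 0.30 × 0.08192 = 0.024576
Sum: 0.0303223 + 0.0527044 + 0.018522 + 0.024576 = 0.126125
P(Class 2 | the observation) ≈ 0.418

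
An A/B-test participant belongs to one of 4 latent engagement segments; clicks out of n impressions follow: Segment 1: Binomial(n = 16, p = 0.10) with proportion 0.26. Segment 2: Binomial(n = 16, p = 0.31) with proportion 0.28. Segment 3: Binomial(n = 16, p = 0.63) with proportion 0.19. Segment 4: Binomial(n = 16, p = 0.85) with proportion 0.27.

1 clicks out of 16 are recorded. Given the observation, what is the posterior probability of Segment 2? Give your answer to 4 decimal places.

By Bayes' theorem, P(k | x) = π_k f_k(x) / Σ_j π_j f_j(x).
Component likelihoods at x = 1 clicks out of 16:
  p_1 = C(16,1)·0.10^1·0.90^15 = 16·0.1·0.205891 = 0.329426
  p_2 = C(16,1)·0.31^1·0.69^15 = 16·0.31·0.00382592 = 0.0189766
  p_3 = C(16,1)·0.63^1·0.37^15 = 16·0.63·3.33446e-07 = 3.36114e-06
  p_4 = C(16,1)·0.85^1·0.15^15 = 16·0.85·4.37894e-13 = 5.95536e-12
Unnormalised posteriors:
  π_1·p_1 = 0.26 × 0.329426 = 0.0856507
  π_2·p_2 = 0.28 × 0.0189766 = 0.00531344
  π_3·p_3 = 0.19 × 3.36114e-06 = 6.38616e-07
  π_4·p_4 = 0.27 × 5.95536e-12 = 1.60795e-12
Marginal: 0.0856507 + 0.00531344 + 6.38616e-07 + 1.60795e-12 = 0.0909648
P(Segment 2 | the observation) = 0.00531344 / 0.0909648 ≈ 0.0584

0.0584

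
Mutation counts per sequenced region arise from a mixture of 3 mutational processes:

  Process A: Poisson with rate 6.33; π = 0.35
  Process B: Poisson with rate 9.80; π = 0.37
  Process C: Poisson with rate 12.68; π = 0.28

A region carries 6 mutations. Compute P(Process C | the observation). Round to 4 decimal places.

0.0585

Posterior ∝ prior × likelihood, so P(k | x) ∝ P(Z=k) f_k(x); normalise over all components.
Evaluate each component's likelihood at the observed value:
  L_A = 0.159223
  L_B = 0.0682241
  L_C = 0.0179692
Prior × likelihood for each component:
  P(Z=A)·L_A = 0.35 × 0.159223 = 0.055728
  P(Z=B)·L_B = 0.37 × 0.0682241 = 0.0252429
  P(Z=C)·L_C = 0.28 × 0.0179692 = 0.00503138
Denominator: 0.055728 + 0.0252429 + 0.00503138 = 0.0860023
Responsibility of Process C: 0.00503138 / 0.0860023 ≈ 0.0585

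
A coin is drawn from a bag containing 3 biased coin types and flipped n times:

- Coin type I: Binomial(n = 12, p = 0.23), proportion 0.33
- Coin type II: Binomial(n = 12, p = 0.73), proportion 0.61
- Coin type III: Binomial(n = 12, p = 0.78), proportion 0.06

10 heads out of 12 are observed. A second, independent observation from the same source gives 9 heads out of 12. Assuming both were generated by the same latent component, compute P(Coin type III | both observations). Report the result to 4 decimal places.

0.1106

By Bayes' theorem, P(k | x) = π_k f_k(x) / Σ_j π_j f_j(x).
Since both observations come from the same component, the likelihood for component k is f_k(x₁)·f_k(x₂).
  L_I = [C(12,10)·0.23^10·0.77^2 = 66·4.14265e-07·0.5929 = 1.62108e-05] × [0.000180903] = 2.93257e-09
  L_II = [C(12,10)·0.73^10·0.27^2 = 66·0.0429763·0.0729 = 0.206776] × [0.254929] = 0.0527132
  L_III = [C(12,10)·0.78^10·0.22^2 = 66·0.0833578·0.0484 = 0.266278] × [0.250347] = 0.0666619
Unnormalised posteriors:
  π_I·L_I = 0.33 × 2.93257e-09 = 9.6775e-10
  π_II·L_II = 0.61 × 0.0527132 = 0.0321551
  π_III·L_III = 0.06 × 0.0666619 = 0.00399971
Evidence: 9.6775e-10 + 0.0321551 + 0.00399971 = 0.0361548
So the posterior for Coin type III is 0.00399971 / 0.0361548 ≈ 0.1106.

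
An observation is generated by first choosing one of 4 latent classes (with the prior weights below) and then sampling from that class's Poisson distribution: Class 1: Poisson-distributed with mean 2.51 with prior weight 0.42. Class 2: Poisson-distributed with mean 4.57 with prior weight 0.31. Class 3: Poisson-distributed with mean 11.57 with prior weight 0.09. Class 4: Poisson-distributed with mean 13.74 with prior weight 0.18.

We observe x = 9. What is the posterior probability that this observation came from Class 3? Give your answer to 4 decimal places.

0.3334

Apply Bayes' rule: the posterior for each component is proportional to its prior times its likelihood at x.
Evaluate each component's likelihood at the observed value:
  L_1 = 0.000885567
  L_2 = 0.0248174
  L_3 = 0.0967052
  L_4 = 0.0518694
Prior × likelihood for each component:
  w_1·L_1 = 0.42 × 0.000885567 = 0.000371938
  w_2·L_2 = 0.31 × 0.0248174 = 0.00769341
  w_3·L_3 = 0.09 × 0.0967052 = 0.00870347
  w_4·L_4 = 0.18 × 0.0518694 = 0.0093365
Denominator: 0.000371938 + 0.00769341 + 0.00870347 + 0.0093365 = 0.0261053
Responsibility of Class 3: 0.00870347 / 0.0261053 ≈ 0.3334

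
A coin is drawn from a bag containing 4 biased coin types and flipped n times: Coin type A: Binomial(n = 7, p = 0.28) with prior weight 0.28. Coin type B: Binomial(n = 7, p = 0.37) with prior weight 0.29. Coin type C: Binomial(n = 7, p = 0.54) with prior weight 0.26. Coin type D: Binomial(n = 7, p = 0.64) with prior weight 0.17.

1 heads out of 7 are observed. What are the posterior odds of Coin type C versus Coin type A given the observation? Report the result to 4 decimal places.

0.1218

Since P(k|x) ∝ P(Z=k) f_k(x), the posterior odds are P(Z=i) f_i(x) / (P(Z=j) f_j(x)).
Binomial probabilities:
  p_A = 0.273056
  p_B = 0.161936
  p_C = 0.0358128
  p_D = 0.00975198
0.00931134 / 0.0764556 ≈ 0.1218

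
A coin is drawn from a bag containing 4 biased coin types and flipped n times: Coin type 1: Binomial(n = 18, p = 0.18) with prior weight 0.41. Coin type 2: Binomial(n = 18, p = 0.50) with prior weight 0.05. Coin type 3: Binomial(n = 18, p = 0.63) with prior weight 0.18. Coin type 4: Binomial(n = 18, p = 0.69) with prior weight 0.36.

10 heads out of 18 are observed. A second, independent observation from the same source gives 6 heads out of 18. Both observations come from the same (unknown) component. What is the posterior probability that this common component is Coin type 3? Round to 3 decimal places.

The responsibility of component k is π_k f_k(x) divided by Σ_j π_j f_j(x).
Since both observations come from the same component, the likelihood for component k is f_k(x₁)·f_k(x₂).
  L_1 = [C(18,10)·0.18^10·0.82^8 = 43758·3.57047e-08·0.204414 = 0.000319369] × [0.0583543] = 1.86366e-05
  L_2 = [C(18,10)·0.50^10·0.50^8 = 43758·0.000976562·0.00390625 = 0.166924] × [0.070816] = 0.0118209
  L_3 = [C(18,10)·0.63^10·0.37^8 = 43758·0.0098493·0.000351248 = 0.151383] × [0.00764074] = 0.00115668
  L_4 = [C(18,10)·0.69^10·0.31^8 = 43758·0.0244619·8.52891e-05 = 0.0912939] × [0.001578] = 0.000144062
Multiply by the mixture weights:
  π_1·L_1 = 0.41 × 1.86366e-05 = 7.641e-06
  π_2·L_2 = 0.05 × 0.0118209 = 0.000591043
  π_3·L_3 = 0.18 × 0.00115668 = 0.000208202
  π_4·L_4 = 0.36 × 0.000144062 = 5.18622e-05
Marginal: 7.641e-06 + 0.000591043 + 0.000208202 + 5.18622e-05 = 0.000858748
So the posterior for Coin type 3 is 0.000208202 / 0.000858748 ≈ 0.242.

0.242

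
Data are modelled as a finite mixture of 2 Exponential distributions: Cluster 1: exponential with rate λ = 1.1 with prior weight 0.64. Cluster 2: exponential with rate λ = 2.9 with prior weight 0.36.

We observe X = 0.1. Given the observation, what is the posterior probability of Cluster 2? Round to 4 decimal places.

0.5533

The responsibility of component k is π_k f_k(x) divided by Σ_j π_j f_j(x).
Component likelihoods at x = 0.1:
  f_1 = 0.985418
  f_2 = 2.16996
Multiply by the mixture weights:
  π_1·f_1 = 0.64 × 0.985418 = 0.630667
  π_2·f_2 = 0.36 × 2.16996 = 0.781187
Normaliser: 0.630667 + 0.781187 = 1.41185
So the posterior for Cluster 2 is 0.781187 / 1.41185 ≈ 0.5533.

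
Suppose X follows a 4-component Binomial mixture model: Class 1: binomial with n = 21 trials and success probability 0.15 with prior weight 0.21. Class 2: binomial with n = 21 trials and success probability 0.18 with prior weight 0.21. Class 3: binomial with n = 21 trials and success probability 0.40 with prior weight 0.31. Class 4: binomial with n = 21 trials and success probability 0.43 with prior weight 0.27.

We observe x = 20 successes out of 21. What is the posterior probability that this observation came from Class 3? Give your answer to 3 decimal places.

0.221

Posterior ∝ prior × likelihood, so P(k | x) ∝ P(Z=k) f_k(x); normalise over all components.
Component likelihoods at x = 20 successes out of 21:
  p_1 = 5.93558e-16
  p_2 = 2.19525e-14
  p_3 = 1.38538e-07
  p_4 = 5.59066e-07
Weight by the priors:
  P(Z=1)·p_1 = 0.21 × 5.93558e-16 = 1.24647e-16
  P(Z=2)·p_2 = 0.21 × 2.19525e-14 = 4.61002e-15
  P(Z=3)·p_3 = 0.31 × 1.38538e-07 = 4.29469e-08
  P(Z=4)·p_4 = 0.27 × 5.59066e-07 = 1.50948e-07
Normaliser: 1.24647e-16 + 4.61002e-15 + 4.29469e-08 + 1.50948e-07 = 1.93895e-07
P(Class 3 | x) ≈ 0.221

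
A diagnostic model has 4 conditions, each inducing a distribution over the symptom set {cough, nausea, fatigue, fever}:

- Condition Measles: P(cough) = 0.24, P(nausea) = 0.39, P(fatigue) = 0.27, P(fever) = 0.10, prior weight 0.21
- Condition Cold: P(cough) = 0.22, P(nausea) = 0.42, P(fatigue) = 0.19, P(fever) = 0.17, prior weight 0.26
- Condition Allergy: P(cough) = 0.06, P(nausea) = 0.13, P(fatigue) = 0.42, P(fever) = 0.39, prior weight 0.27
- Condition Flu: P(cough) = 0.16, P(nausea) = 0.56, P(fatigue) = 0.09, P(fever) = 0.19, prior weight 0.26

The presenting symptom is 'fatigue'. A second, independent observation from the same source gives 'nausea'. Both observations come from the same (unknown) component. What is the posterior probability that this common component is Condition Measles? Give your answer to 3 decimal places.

The responsibility of component k is π_k f_k(x) divided by Σ_j π_j f_j(x).
Since both observations come from the same component, the likelihood for component k is f_k(x₁)·f_k(x₂).
  L_Measles = [P(fatigue | comp) = 0.27] × [0.39] = 0.1053
  L_Cold = [P(fatigue | comp) = 0.19] × [0.42] = 0.0798
  L_Allergy = [P(fatigue | comp) = 0.42] × [0.13] = 0.0546
  L_Flu = [P(fatigue | comp) = 0.09] × [0.56] = 0.0504
Multiply by the mixture weights:
  π_Measles·L_Measles = 0.21 × 0.1053 = 0.022113
  π_Cold·L_Cold = 0.26 × 0.0798 = 0.020748
  π_Allergy·L_Allergy = 0.27 × 0.0546 = 0.014742
  π_Flu·L_Flu = 0.26 × 0.0504 = 0.013104
Denominator: 0.022113 + 0.020748 + 0.014742 + 0.013104 = 0.070707
So the posterior for Condition Measles is 0.022113 / 0.070707 ≈ 0.313.

0.313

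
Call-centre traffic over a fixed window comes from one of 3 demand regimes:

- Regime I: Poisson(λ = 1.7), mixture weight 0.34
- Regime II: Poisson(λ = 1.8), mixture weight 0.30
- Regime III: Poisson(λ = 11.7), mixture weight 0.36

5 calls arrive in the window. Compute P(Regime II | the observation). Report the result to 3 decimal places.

0.379

The responsibility of component k is π_k f_k(x) divided by Σ_j π_j f_j(x).
Poisson probabilities:
  L_I = 0.0216154
  L_II = 0.0260286
  L_III = 0.0151531
Weight by the priors:
  π_I·L_I = 0.34 × 0.0216154 = 0.00734923
  π_II·L_II = 0.30 × 0.0260286 = 0.00780859
  π_III·L_III = 0.36 × 0.0151531 = 0.00545513
Denominator: 0.00734923 + 0.00780859 + 0.00545513 = 0.0206129
P(Regime II | x) = 0.00780859 / 0.0206129 ≈ 0.379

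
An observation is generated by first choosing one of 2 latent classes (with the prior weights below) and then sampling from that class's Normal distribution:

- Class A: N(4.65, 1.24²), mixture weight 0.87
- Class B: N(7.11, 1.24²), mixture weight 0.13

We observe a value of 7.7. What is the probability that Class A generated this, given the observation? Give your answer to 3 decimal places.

P(component k | x) = π_k·f_k(x) / marginal(x), where marginal(x) = Σ_j π_j·f_j(x).
Component likelihoods at x = 7.7:
  L_A = (1/(1.24·√(2π)))·exp(−(7.7−4.65)²/(2·1.24²)) = 0.321728·exp(-3.02501) = 0.0156223
  L_B = (1/(1.24·√(2π)))·exp(−(7.7−7.11)²/(2·1.24²)) = 0.321728·exp(-0.11320) = 0.287295
Unnormalised posteriors:
  π_A·L_A = 0.87 × 0.0156223 = 0.0135914
  π_B·L_B = 0.13 × 0.287295 = 0.0373483
Marginal: 0.0135914 + 0.0373483 = 0.0509397
So the posterior for Class A is 0.0135914 / 0.0509397 ≈ 0.267.

0.267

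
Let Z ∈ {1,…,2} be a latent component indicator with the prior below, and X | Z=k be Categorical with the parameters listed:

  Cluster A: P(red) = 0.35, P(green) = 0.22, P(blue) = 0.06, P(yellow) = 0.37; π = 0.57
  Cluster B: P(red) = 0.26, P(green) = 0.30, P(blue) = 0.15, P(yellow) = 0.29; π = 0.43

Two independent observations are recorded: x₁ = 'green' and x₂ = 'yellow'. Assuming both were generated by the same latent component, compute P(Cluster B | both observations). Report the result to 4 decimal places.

0.4464

P(component k | x) = w_k·f_k(x) / marginal(x), where marginal(x) = Σ_j w_j·f_j(x).
Since both observations come from the same component, the likelihood for component k is f_k(x₁)·f_k(x₂).
  p_A = [0.22] × [0.37] = 0.0814
  p_B = [0.3] × [0.29] = 0.087
Prior × likelihood for each component:
  w_A·p_A = 0.57 × 0.0814 = 0.046398
  w_B·p_B = 0.43 × 0.087 = 0.03741
Sum: 0.046398 + 0.03741 = 0.083808
So the posterior for Cluster B is 0.03741 / 0.083808 ≈ 0.4464.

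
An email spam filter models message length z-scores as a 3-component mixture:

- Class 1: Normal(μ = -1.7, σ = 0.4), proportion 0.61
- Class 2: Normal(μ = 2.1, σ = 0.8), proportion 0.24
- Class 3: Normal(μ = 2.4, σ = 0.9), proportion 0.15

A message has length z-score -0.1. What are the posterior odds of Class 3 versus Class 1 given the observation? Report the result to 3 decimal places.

Since P(k|x) ∝ P(Z=k) f_k(x), the posterior odds are P(Z=i) f_i(x) / (P(Z=j) f_j(x)).
Normal densities:
  p_1 = (1/(0.4·√(2π)))·exp(−(-0.1−-1.7)²/(2·0.4²)) = 0.997356·exp(-8.00000) = 0.000334576
  p_2 = (1/(0.8·√(2π)))·exp(−(-0.1−2.1)²/(2·0.8²)) = 0.498678·exp(-3.78125) = 0.011367
  p_3 = (1/(0.9·√(2π)))·exp(−(-0.1−2.4)²/(2·0.9²)) = 0.443269·exp(-3.85802) = 0.00935726
Odds = (0.15/0.61) × (0.00935726/0.000334576) = 0.245902 × 27.9676 ≈ 6.877

6.877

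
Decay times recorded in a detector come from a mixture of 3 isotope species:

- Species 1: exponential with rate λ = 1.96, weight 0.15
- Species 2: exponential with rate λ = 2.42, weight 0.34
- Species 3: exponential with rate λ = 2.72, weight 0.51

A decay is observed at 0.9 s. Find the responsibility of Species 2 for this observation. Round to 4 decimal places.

Posterior ∝ prior × likelihood, so P(k | x) ∝ P(Z=k) f_k(x); normalise over all components.
Component likelihoods at x = 0.9 s:
  L_1 = 1.96·e^(−1.96·0.9) = 1.96·e^(−1.7640) = 0.335862
  L_2 = 2.42·e^(−2.42·0.9) = 2.42·e^(−2.1780) = 0.274108
  L_3 = 2.72·e^(−2.72·0.9) = 2.72·e^(−2.4480) = 0.235188
Prior × likelihood for each component:
  P(Z=1)·L_1 = 0.15 × 0.335862 = 0.0503793
  P(Z=2)·L_2 = 0.34 × 0.274108 = 0.0931968
  P(Z=3)·L_3 = 0.51 × 0.235188 = 0.119946
Marginal: 0.0503793 + 0.0931968 + 0.119946 = 0.263522
Responsibility of Species 2: 0.0931968 / 0.263522 ≈ 0.3537

0.3537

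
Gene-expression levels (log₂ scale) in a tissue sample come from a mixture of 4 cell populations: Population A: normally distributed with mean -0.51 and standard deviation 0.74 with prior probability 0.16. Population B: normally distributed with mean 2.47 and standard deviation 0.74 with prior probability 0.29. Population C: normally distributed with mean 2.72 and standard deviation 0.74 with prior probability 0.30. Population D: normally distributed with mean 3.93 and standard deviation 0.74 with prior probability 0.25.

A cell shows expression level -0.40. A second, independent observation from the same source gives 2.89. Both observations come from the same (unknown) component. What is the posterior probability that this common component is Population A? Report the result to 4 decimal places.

Apply Bayes' rule: the posterior for each component is proportional to its prior times its likelihood at x.
Since both observations come from the same component, the likelihood for component k is f_k(x₁)·f_k(x₂).
  L_A = [(1/(0.74·√(2π)))·exp(−(-0.40−-0.51)²/(2·0.74²)) = 0.539111·exp(-0.01105) = 0.533188] × [1.40487e-05] = 7.49058e-06
  L_B = [(1/(0.74·√(2π)))·exp(−(-0.40−2.47)²/(2·0.74²)) = 0.539111·exp(-7.52091) = 0.000292004] × [0.458911] = 0.000134004
  L_C = [(1/(0.74·√(2π)))·exp(−(-0.40−2.72)²/(2·0.74²)) = 0.539111·exp(-8.88824) = 7.43986e-05] × [0.525071] = 3.90646e-05
  L_D = [(1/(0.74·√(2π)))·exp(−(-0.40−3.93)²/(2·0.74²)) = 0.539111·exp(-17.11916) = 1.98118e-08] × [0.200806] = 3.97832e-09
Weight by the priors:
  w_A·L_A = 0.16 × 7.49058e-06 = 1.19849e-06
  w_B·L_B = 0.29 × 0.000134004 = 3.88611e-05
  w_C·L_C = 0.30 × 3.90646e-05 = 1.17194e-05
  w_D·L_D = 0.25 × 3.97832e-09 = 9.94581e-10
Sum: 1.19849e-06 + 3.88611e-05 + 1.17194e-05 + 9.94581e-10 = 5.17799e-05
So the posterior for Population A is 1.19849e-06 / 5.17799e-05 ≈ 0.0231.

0.0231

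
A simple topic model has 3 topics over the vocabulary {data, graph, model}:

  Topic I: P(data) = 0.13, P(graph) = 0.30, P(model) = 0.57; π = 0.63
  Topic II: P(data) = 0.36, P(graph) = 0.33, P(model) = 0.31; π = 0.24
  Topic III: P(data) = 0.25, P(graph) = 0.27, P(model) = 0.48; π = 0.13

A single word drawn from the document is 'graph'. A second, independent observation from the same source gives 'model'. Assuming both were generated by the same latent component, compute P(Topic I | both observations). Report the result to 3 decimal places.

0.722

Posterior ∝ prior × likelihood, so P(k | x) ∝ w_k f_k(x); normalise over all components.
Since both observations come from the same component, the likelihood for component k is f_k(x₁)·f_k(x₂).
  f_I = [P(graph | comp) = 0.30] × [0.57] = 0.171
  f_II = [P(graph | comp) = 0.33] × [0.31] = 0.1023
  f_III = [P(graph | comp) = 0.27] × [0.48] = 0.1296
Multiply by the mixture weights:
  w_I·f_I = 0.63 × 0.171 = 0.10773
  w_II·f_II = 0.24 × 0.1023 = 0.024552
  w_III·f_III = 0.13 × 0.1296 = 0.016848
Sum: 0.10773 + 0.024552 + 0.016848 = 0.14913
Responsibility of Topic I: 0.10773 / 0.14913 ≈ 0.722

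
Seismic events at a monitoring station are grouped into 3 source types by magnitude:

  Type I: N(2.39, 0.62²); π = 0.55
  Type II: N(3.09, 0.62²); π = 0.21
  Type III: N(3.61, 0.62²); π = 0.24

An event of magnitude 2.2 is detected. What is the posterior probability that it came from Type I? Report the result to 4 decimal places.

Posterior ∝ prior × likelihood, so P(k | x) ∝ w_k f_k(x); normalise over all components.
Evaluate each component's likelihood at the observed value:
  L_I = (1/(0.62·√(2π)))·exp(−(2.2−2.39)²/(2·0.62²)) = 0.643455·exp(-0.04696) = 0.613939
  L_II = (1/(0.62·√(2π)))·exp(−(2.2−3.09)²/(2·0.62²)) = 0.643455·exp(-1.03031) = 0.229648
  L_III = (1/(0.62·√(2π)))·exp(−(2.2−3.61)²/(2·0.62²)) = 0.643455·exp(-2.58598) = 0.0484666
Unnormalised posteriors:
  w_I·L_I = 0.55 × 0.613939 = 0.337667
  w_II·L_II = 0.21 × 0.229648 = 0.048226
  w_III·L_III = 0.24 × 0.0484666 = 0.011632
Evidence: 0.337667 + 0.048226 + 0.011632 = 0.397525
P(Type I | 2.2) ≈ 0.8494

0.8494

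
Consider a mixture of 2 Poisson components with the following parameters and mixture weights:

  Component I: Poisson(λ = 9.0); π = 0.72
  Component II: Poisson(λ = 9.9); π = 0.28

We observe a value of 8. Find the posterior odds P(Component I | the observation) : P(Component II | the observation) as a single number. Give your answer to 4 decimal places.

2.9505

The posterior odds equal the prior odds times the likelihood ratio: (π_i/π_j)·(f_i(x)/f_j(x)).
Poisson probabilities:
  L_I = e^(−9.0)·9.0^8/8! = 0.131756
  L_II = e^(−9.9)·9.9^8/8! = 0.114827
0.0948641 / 0.0321517 ≈ 2.9505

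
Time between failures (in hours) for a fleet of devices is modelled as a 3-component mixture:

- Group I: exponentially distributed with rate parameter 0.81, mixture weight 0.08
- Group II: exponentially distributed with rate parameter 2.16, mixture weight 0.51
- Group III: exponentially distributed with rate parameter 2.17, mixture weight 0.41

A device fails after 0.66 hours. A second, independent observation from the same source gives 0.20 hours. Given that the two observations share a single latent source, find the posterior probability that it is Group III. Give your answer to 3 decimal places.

By Bayes' theorem, P(k | x) = w_k f_k(x) / Σ_j w_j f_j(x).
Since both observations come from the same component, the likelihood for component k is f_k(x₁)·f_k(x₂).
  p_I = [0.474582] × [0.688857] = 0.326919
  p_II = [0.519187] × [1.40229] = 0.728051
  p_III = [0.518159] × [1.40597] = 0.728516
Unnormalised posteriors:
  w_I·p_I = 0.08 × 0.326919 = 0.0261535
  w_II·p_II = 0.51 × 0.728051 = 0.371306
  w_III·p_III = 0.41 × 0.728516 = 0.298692
Evidence: 0.0261535 + 0.371306 + 0.298692 = 0.696151
Responsibility of Group III: 0.298692 / 0.696151 ≈ 0.429

0.429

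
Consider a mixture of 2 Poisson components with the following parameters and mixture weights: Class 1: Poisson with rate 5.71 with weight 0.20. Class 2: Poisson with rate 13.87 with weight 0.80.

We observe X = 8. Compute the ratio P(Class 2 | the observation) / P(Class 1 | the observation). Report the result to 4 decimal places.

Posterior odds = (π_i f_i(x)) / (π_j f_j(x)); the normalising sum cancels.
Component likelihoods at x = 8:
  f_1 = e^(−5.71)·5.71^8/8! = 0.0928425
  f_2 = e^(−13.87)·13.87^8/8! = 0.0321682
0.0257346 / 0.0185685 ≈ 1.3859

1.3859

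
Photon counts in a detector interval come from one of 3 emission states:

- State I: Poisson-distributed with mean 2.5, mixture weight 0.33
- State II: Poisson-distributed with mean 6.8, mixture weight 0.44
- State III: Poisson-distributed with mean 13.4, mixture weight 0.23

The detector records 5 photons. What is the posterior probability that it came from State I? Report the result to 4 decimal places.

0.2666

P(component k | x) = w_k·f_k(x) / marginal(x), where marginal(x) = Σ_j w_j·f_j(x).
Evaluate each component's likelihood at the observed value:
  L_I = 0.0668009
  L_II = 0.134946
  L_III = 0.00545502
Multiply by the mixture weights:
  w_I·L_I = 0.33 × 0.0668009 = 0.0220443
  w_II·L_II = 0.44 × 0.134946 = 0.0593764
  w_III·L_III = 0.23 × 0.00545502 = 0.00125466
Evidence: 0.0220443 + 0.0593764 + 0.00125466 = 0.0826753
So the posterior for State I is 0.0220443 / 0.0826753 ≈ 0.2666.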